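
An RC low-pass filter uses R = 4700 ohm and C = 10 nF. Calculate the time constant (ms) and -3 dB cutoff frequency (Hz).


Time constant: tau = R * C.
tau = 4700 * 1.00e-08 = 4.7e-05 s
tau = 0.047 ms
Cutoff frequency: fc = 1 / (2*pi*R*C).
fc = 1 / (2*pi*4.7e-05) = 3386.28 Hz

tau = 0.047 ms, fc = 3386.28 Hz


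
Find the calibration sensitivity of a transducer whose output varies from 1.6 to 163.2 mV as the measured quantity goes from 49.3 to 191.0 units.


Sensitivity = (y2 - y1) / (x2 - x1).
S = (163.2 - 1.6) / (191.0 - 49.3)
S = 161.6 / 141.7
S = 1.1404 mV/unit

1.1404 mV/unit


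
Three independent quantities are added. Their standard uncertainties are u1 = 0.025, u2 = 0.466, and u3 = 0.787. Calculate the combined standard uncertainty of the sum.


For a sum of independent quantities, uc = sqrt(u1^2 + u2^2 + u3^2).
uc = sqrt(0.025^2 + 0.466^2 + 0.787^2)
uc = sqrt(0.000625 + 0.217156 + 0.619369)
uc = 0.915

0.915


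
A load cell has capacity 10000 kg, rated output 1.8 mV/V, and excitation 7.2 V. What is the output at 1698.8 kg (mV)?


Vout = rated_output * Vex * (load / capacity).
Vout = 1.8 * 7.2 * (1698.8 / 10000)
Vout = 1.8 * 7.2 * 0.16988
Vout = 2.202 mV

2.202 mV


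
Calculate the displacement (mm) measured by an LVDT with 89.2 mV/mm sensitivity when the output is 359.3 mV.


Displacement = Vout / sensitivity.
d = 359.3 / 89.2
d = 4.028 mm

4.028 mm


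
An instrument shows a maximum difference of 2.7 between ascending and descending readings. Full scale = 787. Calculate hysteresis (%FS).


Hysteresis = (max difference / full scale) * 100%.
H = (2.7 / 787) * 100
H = 0.343 %FS

0.343 %FS


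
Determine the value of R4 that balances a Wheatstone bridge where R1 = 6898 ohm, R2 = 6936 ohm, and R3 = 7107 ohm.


At balance: R1*R4 = R2*R3, so R4 = R2*R3/R1.
R4 = 6936 * 7107 / 6898
R4 = 49294152 / 6898
R4 = 7146.15 ohm

7146.15 ohm


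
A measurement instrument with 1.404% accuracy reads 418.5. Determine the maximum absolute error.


Absolute error = (accuracy% / 100) * reading.
Error = (1.404 / 100) * 418.5
Error = 0.01404 * 418.5
Error = 5.8757

5.8757


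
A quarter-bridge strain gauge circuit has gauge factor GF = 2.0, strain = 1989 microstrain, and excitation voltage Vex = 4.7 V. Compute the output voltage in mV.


Quarter bridge output: Vout = (GF * epsilon * Vex) / 4.
Vout = (2.0 * 1989e-6 * 4.7) / 4
Vout = 0.0186966 / 4 V
Vout = 0.00467415 V = 4.6742 mV

4.6742 mV


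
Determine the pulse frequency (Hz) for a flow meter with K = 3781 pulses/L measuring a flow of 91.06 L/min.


Frequency = K * Q / 60 (converting L/min to L/s).
f = 3781 * 91.06 / 60
f = 344297.86 / 60
f = 5738.3 Hz

5738.3 Hz


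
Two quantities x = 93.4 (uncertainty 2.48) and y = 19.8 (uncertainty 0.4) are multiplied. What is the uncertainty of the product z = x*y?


For a product z = x*y, the relative uncertainty is:
uz/z = sqrt((ux/x)^2 + (uy/y)^2)
Relative uncertainties: ux/x = 2.48/93.4 = 0.026552
uy/y = 0.4/19.8 = 0.020202
z = 93.4 * 19.8 = 1849.3
uz = 1849.3 * sqrt(0.026552^2 + 0.020202^2) = 61.701

61.701


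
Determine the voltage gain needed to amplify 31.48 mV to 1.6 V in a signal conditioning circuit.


Gain = Vout / Vin (converting to same units).
G = 1.6 V / 31.48 mV
G = 1600.0 mV / 31.48 mV
G = 50.83

50.83


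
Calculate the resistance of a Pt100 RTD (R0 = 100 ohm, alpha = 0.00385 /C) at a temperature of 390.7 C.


The RTD equation: Rt = R0 * (1 + alpha * T).
Rt = 100 * (1 + 0.00385 * 390.7)
Rt = 100 * (1 + 1.504195)
Rt = 100 * 2.504195
Rt = 250.42 ohm

250.42 ohm


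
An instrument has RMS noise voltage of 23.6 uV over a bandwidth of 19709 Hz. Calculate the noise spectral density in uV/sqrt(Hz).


Noise spectral density = Vrms / sqrt(BW).
NSD = 23.6 / sqrt(19709)
NSD = 23.6 / 140.3887
NSD = 0.1681 uV/sqrt(Hz)

0.1681 uV/sqrt(Hz)


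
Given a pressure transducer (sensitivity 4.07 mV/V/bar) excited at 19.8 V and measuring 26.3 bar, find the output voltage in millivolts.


Output = sensitivity * Vex * P.
Vout = 4.07 * 19.8 * 26.3
Vout = 80.586 * 26.3
Vout = 2119.41 mV

2119.41 mV


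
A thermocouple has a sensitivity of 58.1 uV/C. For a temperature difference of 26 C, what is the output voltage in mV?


The thermocouple output V = sensitivity * dT.
V = 58.1 uV/C * 26 C
V = 1510.6 uV
V = 1.511 mV

1.511 mV


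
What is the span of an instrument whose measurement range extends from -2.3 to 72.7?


Span = upper range - lower range.
Span = 72.7 - (-2.3)
Span = 75.0

75.0


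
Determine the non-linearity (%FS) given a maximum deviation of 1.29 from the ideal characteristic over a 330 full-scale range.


Linearity error = (max deviation / full scale) * 100%.
Linearity = (1.29 / 330) * 100
Linearity = 0.391 %FS

0.391 %FS


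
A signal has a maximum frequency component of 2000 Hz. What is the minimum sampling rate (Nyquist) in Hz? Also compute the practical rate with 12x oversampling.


By Nyquist theorem, fs_min = 2 * fmax.
fs_min = 2 * 2000 = 4000 Hz
Practical rate = 12 * fs_min = 12 * 4000 = 48000 Hz

fs_min = 4000 Hz, fs_practical = 48000 Hz


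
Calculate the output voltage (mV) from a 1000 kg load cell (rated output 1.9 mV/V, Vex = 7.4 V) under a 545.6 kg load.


Vout = rated_output * Vex * (load / capacity).
Vout = 1.9 * 7.4 * (545.6 / 1000)
Vout = 1.9 * 7.4 * 0.5456
Vout = 7.671 mV

7.671 mV


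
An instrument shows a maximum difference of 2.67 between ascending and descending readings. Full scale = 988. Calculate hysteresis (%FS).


Hysteresis = (max difference / full scale) * 100%.
H = (2.67 / 988) * 100
H = 0.27 %FS

0.27 %FS


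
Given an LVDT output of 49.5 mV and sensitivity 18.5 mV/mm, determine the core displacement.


Displacement = Vout / sensitivity.
d = 49.5 / 18.5
d = 2.676 mm

2.676 mm


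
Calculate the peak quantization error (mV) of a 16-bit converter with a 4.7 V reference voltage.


The maximum quantization error is +/- LSB/2.
LSB = Vref / 2^n = 4.7 / 65536 = 7.172e-05 V
Max error = LSB / 2 = 7.172e-05 / 2 = 3.586e-05 V
Max error = 0.0359 mV

0.0359 mV


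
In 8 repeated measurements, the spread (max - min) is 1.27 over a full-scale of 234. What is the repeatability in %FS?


Repeatability = (spread / full scale) * 100%.
R = (1.27 / 234) * 100
R = 0.543 %FS

0.543 %FS


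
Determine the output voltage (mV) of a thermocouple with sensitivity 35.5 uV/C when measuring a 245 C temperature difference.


The thermocouple output V = sensitivity * dT.
V = 35.5 uV/C * 245 C
V = 8697.5 uV
V = 8.697 mV

8.697 mV


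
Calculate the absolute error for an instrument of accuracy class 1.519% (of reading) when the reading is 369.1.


Absolute error = (accuracy% / 100) * reading.
Error = (1.519 / 100) * 369.1
Error = 0.01519 * 369.1
Error = 5.6066

5.6066


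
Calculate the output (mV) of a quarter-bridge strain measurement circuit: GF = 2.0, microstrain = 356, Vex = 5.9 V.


Quarter bridge output: Vout = (GF * epsilon * Vex) / 4.
Vout = (2.0 * 356e-6 * 5.9) / 4
Vout = 0.0042008 / 4 V
Vout = 0.0010502 V = 1.0502 mV

1.0502 mV


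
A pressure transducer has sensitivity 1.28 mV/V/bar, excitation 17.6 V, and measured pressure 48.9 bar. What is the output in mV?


Output = sensitivity * Vex * P.
Vout = 1.28 * 17.6 * 48.9
Vout = 22.528 * 48.9
Vout = 1101.62 mV

1101.62 mV


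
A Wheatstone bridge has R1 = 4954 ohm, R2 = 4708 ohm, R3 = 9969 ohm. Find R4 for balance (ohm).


At balance: R1*R4 = R2*R3, so R4 = R2*R3/R1.
R4 = 4708 * 9969 / 4954
R4 = 46934052 / 4954
R4 = 9473.97 ohm

9473.97 ohm


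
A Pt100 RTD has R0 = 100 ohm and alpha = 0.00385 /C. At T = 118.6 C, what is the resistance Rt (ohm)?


The RTD equation: Rt = R0 * (1 + alpha * T).
Rt = 100 * (1 + 0.00385 * 118.6)
Rt = 100 * (1 + 0.45661)
Rt = 100 * 1.45661
Rt = 145.661 ohm

145.661 ohm


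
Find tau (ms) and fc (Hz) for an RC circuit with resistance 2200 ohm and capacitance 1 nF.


Time constant: tau = R * C.
tau = 2200 * 1.00e-09 = 2.2e-06 s
tau = 0.0022 ms
Cutoff frequency: fc = 1 / (2*pi*R*C).
fc = 1 / (2*pi*2.2e-06) = 72343.16 Hz

tau = 0.0022 ms, fc = 72343.16 Hz


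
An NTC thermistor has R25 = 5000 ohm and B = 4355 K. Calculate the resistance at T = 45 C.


NTC thermistor equation: Rt = R25 * exp(B * (1/T - 1/T25)).
T in Kelvin: 318.15 K, T25 = 298.15 K
1/T - 1/T25 = 1/318.15 - 1/298.15 = -0.00021084
B * (1/T - 1/T25) = 4355 * -0.00021084 = -0.9182
Rt = 5000 * exp(-0.9182) = 1996.1 ohm

1996.1 ohm


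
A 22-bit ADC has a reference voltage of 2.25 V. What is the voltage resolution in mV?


The resolution (LSB) of an ADC is Vref / 2^n.
LSB = 2.25 / 2^22
LSB = 2.25 / 4194304
LSB = 5.4e-07 V = 0.00053644 mV

0.00053644 mV


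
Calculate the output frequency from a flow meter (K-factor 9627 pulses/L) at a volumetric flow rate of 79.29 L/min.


Frequency = K * Q / 60 (converting L/min to L/s).
f = 9627 * 79.29 / 60
f = 763324.83 / 60
f = 12722.08 Hz

12722.08 Hz


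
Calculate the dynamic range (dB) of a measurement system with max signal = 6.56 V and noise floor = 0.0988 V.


Dynamic range = 20 * log10(Vmax / Vnoise).
DR = 20 * log10(6.56 / 0.0988)
DR = 20 * log10(66.4)
DR = 36.44 dB

36.44 dB


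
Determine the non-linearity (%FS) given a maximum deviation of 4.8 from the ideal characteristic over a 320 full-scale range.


Linearity error = (max deviation / full scale) * 100%.
Linearity = (4.8 / 320) * 100
Linearity = 1.5 %FS

1.5 %FS


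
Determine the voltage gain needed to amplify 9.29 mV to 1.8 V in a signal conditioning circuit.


Gain = Vout / Vin (converting to same units).
G = 1.8 V / 9.29 mV
G = 1800.0 mV / 9.29 mV
G = 193.76

193.76


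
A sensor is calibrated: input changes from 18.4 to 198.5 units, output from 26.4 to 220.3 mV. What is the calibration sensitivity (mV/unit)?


Sensitivity = (y2 - y1) / (x2 - x1).
S = (220.3 - 26.4) / (198.5 - 18.4)
S = 193.9 / 180.1
S = 1.0766 mV/unit

1.0766 mV/unit


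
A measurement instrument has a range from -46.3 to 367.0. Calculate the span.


Span = upper range - lower range.
Span = 367.0 - (-46.3)
Span = 413.3

413.3


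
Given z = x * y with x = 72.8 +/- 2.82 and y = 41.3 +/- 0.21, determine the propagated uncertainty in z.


For a product z = x*y, the relative uncertainty is:
uz/z = sqrt((ux/x)^2 + (uy/y)^2)
Relative uncertainties: ux/x = 2.82/72.8 = 0.038736
uy/y = 0.21/41.3 = 0.005085
z = 72.8 * 41.3 = 3006.6
uz = 3006.6 * sqrt(0.038736^2 + 0.005085^2) = 117.465

117.465


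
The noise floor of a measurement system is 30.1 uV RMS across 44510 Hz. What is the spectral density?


Noise spectral density = Vrms / sqrt(BW).
NSD = 30.1 / sqrt(44510)
NSD = 30.1 / 210.9739
NSD = 0.1427 uV/sqrt(Hz)

0.1427 uV/sqrt(Hz)


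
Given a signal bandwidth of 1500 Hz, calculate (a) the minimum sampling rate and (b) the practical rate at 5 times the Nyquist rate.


By Nyquist theorem, fs_min = 2 * fmax.
fs_min = 2 * 1500 = 3000 Hz
Practical rate = 5 * fs_min = 5 * 3000 = 15000 Hz

fs_min = 3000 Hz, fs_practical = 15000 Hz


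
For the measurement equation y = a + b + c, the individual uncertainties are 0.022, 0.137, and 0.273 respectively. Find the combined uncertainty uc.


For a sum of independent quantities, uc = sqrt(u1^2 + u2^2 + u3^2).
uc = sqrt(0.022^2 + 0.137^2 + 0.273^2)
uc = sqrt(0.000484 + 0.018769 + 0.074529)
uc = 0.3062

0.3062


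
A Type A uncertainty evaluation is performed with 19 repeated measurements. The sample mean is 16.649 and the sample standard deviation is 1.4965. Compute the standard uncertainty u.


The standard uncertainty for Type A evaluation is u = s / sqrt(n).
u = 1.4965 / sqrt(19)
u = 1.4965 / 4.3589
u = 0.3433

0.3433


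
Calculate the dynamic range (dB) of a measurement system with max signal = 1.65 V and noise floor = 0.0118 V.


Dynamic range = 20 * log10(Vmax / Vnoise).
DR = 20 * log10(1.65 / 0.0118)
DR = 20 * log10(139.83)
DR = 42.91 dB

42.91 dB


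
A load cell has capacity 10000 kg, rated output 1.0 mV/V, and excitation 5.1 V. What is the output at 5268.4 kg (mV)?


Vout = rated_output * Vex * (load / capacity).
Vout = 1.0 * 5.1 * (5268.4 / 10000)
Vout = 1.0 * 5.1 * 0.52684
Vout = 2.687 mV

2.687 mV


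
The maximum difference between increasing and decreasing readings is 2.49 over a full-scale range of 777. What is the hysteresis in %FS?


Hysteresis = (max difference / full scale) * 100%.
H = (2.49 / 777) * 100
H = 0.32 %FS

0.32 %FS


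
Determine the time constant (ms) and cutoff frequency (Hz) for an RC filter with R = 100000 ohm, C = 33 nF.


Time constant: tau = R * C.
tau = 100000 * 3.30e-08 = 0.0033 s
tau = 3.3 ms
Cutoff frequency: fc = 1 / (2*pi*R*C).
fc = 1 / (2*pi*0.0033) = 48.23 Hz

tau = 3.3 ms, fc = 48.23 Hz


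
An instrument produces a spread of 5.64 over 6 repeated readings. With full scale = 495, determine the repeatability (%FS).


Repeatability = (spread / full scale) * 100%.
R = (5.64 / 495) * 100
R = 1.139 %FS

1.139 %FS


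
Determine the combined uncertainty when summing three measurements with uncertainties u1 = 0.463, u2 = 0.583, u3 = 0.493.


For a sum of independent quantities, uc = sqrt(u1^2 + u2^2 + u3^2).
uc = sqrt(0.463^2 + 0.583^2 + 0.493^2)
uc = sqrt(0.214369 + 0.339889 + 0.243049)
uc = 0.8929

0.8929


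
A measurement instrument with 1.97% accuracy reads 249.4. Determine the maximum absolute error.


Absolute error = (accuracy% / 100) * reading.
Error = (1.97 / 100) * 249.4
Error = 0.0197 * 249.4
Error = 4.9132

4.9132


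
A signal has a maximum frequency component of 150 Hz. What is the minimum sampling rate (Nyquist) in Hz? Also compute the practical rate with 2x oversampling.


By Nyquist theorem, fs_min = 2 * fmax.
fs_min = 2 * 150 = 300 Hz
Practical rate = 2 * fs_min = 2 * 300 = 600 Hz

fs_min = 300 Hz, fs_practical = 600 Hz


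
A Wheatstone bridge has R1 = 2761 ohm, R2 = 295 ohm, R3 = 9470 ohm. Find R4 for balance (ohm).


At balance: R1*R4 = R2*R3, so R4 = R2*R3/R1.
R4 = 295 * 9470 / 2761
R4 = 2793650 / 2761
R4 = 1011.83 ohm

1011.83 ohm


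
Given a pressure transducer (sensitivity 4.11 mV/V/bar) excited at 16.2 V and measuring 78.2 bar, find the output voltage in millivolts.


Output = sensitivity * Vex * P.
Vout = 4.11 * 16.2 * 78.2
Vout = 66.582 * 78.2
Vout = 5206.71 mV

5206.71 mV


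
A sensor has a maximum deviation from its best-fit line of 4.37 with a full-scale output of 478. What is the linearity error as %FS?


Linearity error = (max deviation / full scale) * 100%.
Linearity = (4.37 / 478) * 100
Linearity = 0.914 %FS

0.914 %FS


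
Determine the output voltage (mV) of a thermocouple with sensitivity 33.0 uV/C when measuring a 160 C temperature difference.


The thermocouple output V = sensitivity * dT.
V = 33.0 uV/C * 160 C
V = 5280.0 uV
V = 5.28 mV

5.28 mV


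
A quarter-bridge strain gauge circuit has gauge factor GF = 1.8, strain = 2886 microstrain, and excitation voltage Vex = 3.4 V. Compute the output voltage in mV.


Quarter bridge output: Vout = (GF * epsilon * Vex) / 4.
Vout = (1.8 * 2886e-6 * 3.4) / 4
Vout = 0.01766232 / 4 V
Vout = 0.00441558 V = 4.4156 mV

4.4156 mV


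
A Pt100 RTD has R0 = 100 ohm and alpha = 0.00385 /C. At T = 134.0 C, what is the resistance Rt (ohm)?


The RTD equation: Rt = R0 * (1 + alpha * T).
Rt = 100 * (1 + 0.00385 * 134.0)
Rt = 100 * (1 + 0.5159)
Rt = 100 * 1.5159
Rt = 151.59 ohm

151.59 ohm


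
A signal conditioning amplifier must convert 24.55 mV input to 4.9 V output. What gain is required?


Gain = Vout / Vin (converting to same units).
G = 4.9 V / 24.55 mV
G = 4900.0 mV / 24.55 mV
G = 199.59

199.59


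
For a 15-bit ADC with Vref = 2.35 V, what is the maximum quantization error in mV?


The maximum quantization error is +/- LSB/2.
LSB = Vref / 2^n = 2.35 / 32768 = 7.172e-05 V
Max error = LSB / 2 = 7.172e-05 / 2 = 3.586e-05 V
Max error = 0.0359 mV

0.0359 mV


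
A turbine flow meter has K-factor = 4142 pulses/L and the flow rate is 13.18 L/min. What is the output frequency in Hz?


Frequency = K * Q / 60 (converting L/min to L/s).
f = 4142 * 13.18 / 60
f = 54591.56 / 60
f = 909.86 Hz

909.86 Hz


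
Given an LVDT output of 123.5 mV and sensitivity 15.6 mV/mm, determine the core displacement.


Displacement = Vout / sensitivity.
d = 123.5 / 15.6
d = 7.917 mm

7.917 mm


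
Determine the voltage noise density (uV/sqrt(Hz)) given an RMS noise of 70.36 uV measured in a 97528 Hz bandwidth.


Noise spectral density = Vrms / sqrt(BW).
NSD = 70.36 / sqrt(97528)
NSD = 70.36 / 312.2947
NSD = 0.2253 uV/sqrt(Hz)

0.2253 uV/sqrt(Hz)


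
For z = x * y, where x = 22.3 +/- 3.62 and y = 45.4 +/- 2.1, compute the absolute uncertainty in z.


For a product z = x*y, the relative uncertainty is:
uz/z = sqrt((ux/x)^2 + (uy/y)^2)
Relative uncertainties: ux/x = 3.62/22.3 = 0.162332
uy/y = 2.1/45.4 = 0.046256
z = 22.3 * 45.4 = 1012.4
uz = 1012.4 * sqrt(0.162332^2 + 0.046256^2) = 170.89

170.89


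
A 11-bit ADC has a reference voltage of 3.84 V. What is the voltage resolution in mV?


The resolution (LSB) of an ADC is Vref / 2^n.
LSB = 3.84 / 2^11
LSB = 3.84 / 2048
LSB = 0.001875 V = 1.875 mV

1.875 mV


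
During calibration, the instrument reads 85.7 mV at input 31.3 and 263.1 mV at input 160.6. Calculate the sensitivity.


Sensitivity = (y2 - y1) / (x2 - x1).
S = (263.1 - 85.7) / (160.6 - 31.3)
S = 177.4 / 129.3
S = 1.372 mV/unit

1.372 mV/unit


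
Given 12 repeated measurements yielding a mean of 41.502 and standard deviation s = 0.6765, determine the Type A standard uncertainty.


The standard uncertainty for Type A evaluation is u = s / sqrt(n).
u = 0.6765 / sqrt(12)
u = 0.6765 / 3.4641
u = 0.1953

0.1953


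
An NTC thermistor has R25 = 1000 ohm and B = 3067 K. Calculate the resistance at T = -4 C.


NTC thermistor equation: Rt = R25 * exp(B * (1/T - 1/T25)).
T in Kelvin: 269.15 K, T25 = 298.15 K
1/T - 1/T25 = 1/269.15 - 1/298.15 = 0.00036138
B * (1/T - 1/T25) = 3067 * 0.00036138 = 1.1084
Rt = 1000 * exp(1.1084) = 3029.4 ohm

3029.4 ohm


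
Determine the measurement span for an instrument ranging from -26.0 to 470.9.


Span = upper range - lower range.
Span = 470.9 - (-26.0)
Span = 496.9

496.9


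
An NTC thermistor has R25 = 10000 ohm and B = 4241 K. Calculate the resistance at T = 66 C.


NTC thermistor equation: Rt = R25 * exp(B * (1/T - 1/T25)).
T in Kelvin: 339.15 K, T25 = 298.15 K
1/T - 1/T25 = 1/339.15 - 1/298.15 = -0.00040547
B * (1/T - 1/T25) = 4241 * -0.00040547 = -1.7196
Rt = 10000 * exp(-1.7196) = 1791.4 ohm

1791.4 ohm


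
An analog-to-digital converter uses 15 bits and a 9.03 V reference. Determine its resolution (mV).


The resolution (LSB) of an ADC is Vref / 2^n.
LSB = 9.03 / 2^15
LSB = 9.03 / 32768
LSB = 0.00027557 V = 0.27557373 mV

0.27557373 mV


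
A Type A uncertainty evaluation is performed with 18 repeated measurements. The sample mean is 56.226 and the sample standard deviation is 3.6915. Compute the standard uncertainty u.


The standard uncertainty for Type A evaluation is u = s / sqrt(n).
u = 3.6915 / sqrt(18)
u = 3.6915 / 4.2426
u = 0.8701

0.8701


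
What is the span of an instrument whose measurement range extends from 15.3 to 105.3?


Span = upper range - lower range.
Span = 105.3 - (15.3)
Span = 90.0

90.0


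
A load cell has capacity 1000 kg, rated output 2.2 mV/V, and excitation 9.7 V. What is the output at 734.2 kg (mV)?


Vout = rated_output * Vex * (load / capacity).
Vout = 2.2 * 9.7 * (734.2 / 1000)
Vout = 2.2 * 9.7 * 0.7342
Vout = 15.668 mV

15.668 mV


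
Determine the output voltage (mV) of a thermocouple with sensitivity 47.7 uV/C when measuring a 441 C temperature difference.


The thermocouple output V = sensitivity * dT.
V = 47.7 uV/C * 441 C
V = 21035.7 uV
V = 21.036 mV

21.036 mV


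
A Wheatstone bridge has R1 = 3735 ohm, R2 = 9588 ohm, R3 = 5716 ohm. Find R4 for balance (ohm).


At balance: R1*R4 = R2*R3, so R4 = R2*R3/R1.
R4 = 9588 * 5716 / 3735
R4 = 54805008 / 3735
R4 = 14673.36 ohm

14673.36 ohm


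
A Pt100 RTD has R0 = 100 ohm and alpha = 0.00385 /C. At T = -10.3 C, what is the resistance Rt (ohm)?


The RTD equation: Rt = R0 * (1 + alpha * T).
Rt = 100 * (1 + 0.00385 * -10.3)
Rt = 100 * (1 + -0.039655)
Rt = 100 * 0.960345
Rt = 96.034 ohm

96.034 ohm


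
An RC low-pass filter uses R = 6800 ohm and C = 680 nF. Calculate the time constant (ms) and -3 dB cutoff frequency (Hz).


Time constant: tau = R * C.
tau = 6800 * 6.80e-07 = 0.004624 s
tau = 4.624 ms
Cutoff frequency: fc = 1 / (2*pi*R*C).
fc = 1 / (2*pi*0.004624) = 34.42 Hz

tau = 4.624 ms, fc = 34.42 Hz


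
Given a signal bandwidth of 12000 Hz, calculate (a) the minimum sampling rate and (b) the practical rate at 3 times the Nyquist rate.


By Nyquist theorem, fs_min = 2 * fmax.
fs_min = 2 * 12000 = 24000 Hz
Practical rate = 3 * fs_min = 3 * 24000 = 72000 Hz

fs_min = 24000 Hz, fs_practical = 72000 Hz


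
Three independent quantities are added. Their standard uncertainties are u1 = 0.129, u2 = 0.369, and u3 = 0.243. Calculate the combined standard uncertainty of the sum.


For a sum of independent quantities, uc = sqrt(u1^2 + u2^2 + u3^2).
uc = sqrt(0.129^2 + 0.369^2 + 0.243^2)
uc = sqrt(0.016641 + 0.136161 + 0.059049)
uc = 0.4603

0.4603


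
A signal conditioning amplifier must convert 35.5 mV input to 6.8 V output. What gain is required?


Gain = Vout / Vin (converting to same units).
G = 6.8 V / 35.5 mV
G = 6800.0 mV / 35.5 mV
G = 191.55

191.55


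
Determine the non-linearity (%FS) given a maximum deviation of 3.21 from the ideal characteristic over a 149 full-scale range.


Linearity error = (max deviation / full scale) * 100%.
Linearity = (3.21 / 149) * 100
Linearity = 2.154 %FS

2.154 %FS


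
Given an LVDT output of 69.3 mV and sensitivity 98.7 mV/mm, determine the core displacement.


Displacement = Vout / sensitivity.
d = 69.3 / 98.7
d = 0.702 mm

0.702 mm


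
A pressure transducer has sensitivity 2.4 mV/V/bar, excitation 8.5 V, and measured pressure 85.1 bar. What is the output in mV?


Output = sensitivity * Vex * P.
Vout = 2.4 * 8.5 * 85.1
Vout = 20.4 * 85.1
Vout = 1736.04 mV

1736.04 mV


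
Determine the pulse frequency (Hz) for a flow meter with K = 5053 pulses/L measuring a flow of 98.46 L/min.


Frequency = K * Q / 60 (converting L/min to L/s).
f = 5053 * 98.46 / 60
f = 497518.38 / 60
f = 8291.97 Hz

8291.97 Hz


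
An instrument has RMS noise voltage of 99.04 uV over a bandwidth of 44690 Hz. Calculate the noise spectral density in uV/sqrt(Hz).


Noise spectral density = Vrms / sqrt(BW).
NSD = 99.04 / sqrt(44690)
NSD = 99.04 / 211.4001
NSD = 0.4685 uV/sqrt(Hz)

0.4685 uV/sqrt(Hz)


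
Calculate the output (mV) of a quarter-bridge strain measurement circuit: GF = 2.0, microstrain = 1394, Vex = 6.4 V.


Quarter bridge output: Vout = (GF * epsilon * Vex) / 4.
Vout = (2.0 * 1394e-6 * 6.4) / 4
Vout = 0.0178432 / 4 V
Vout = 0.0044608 V = 4.4608 mV

4.4608 mV


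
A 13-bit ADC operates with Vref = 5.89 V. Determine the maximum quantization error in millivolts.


The maximum quantization error is +/- LSB/2.
LSB = Vref / 2^n = 5.89 / 8192 = 0.00071899 V
Max error = LSB / 2 = 0.00071899 / 2 = 0.0003595 V
Max error = 0.3595 mV

0.3595 mV


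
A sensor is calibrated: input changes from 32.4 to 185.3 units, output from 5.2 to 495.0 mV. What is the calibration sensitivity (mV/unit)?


Sensitivity = (y2 - y1) / (x2 - x1).
S = (495.0 - 5.2) / (185.3 - 32.4)
S = 489.8 / 152.9
S = 3.2034 mV/unit

3.2034 mV/unit


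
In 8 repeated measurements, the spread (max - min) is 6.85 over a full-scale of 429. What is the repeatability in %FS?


Repeatability = (spread / full scale) * 100%.
R = (6.85 / 429) * 100
R = 1.597 %FS

1.597 %FS


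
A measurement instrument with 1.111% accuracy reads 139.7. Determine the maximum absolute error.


Absolute error = (accuracy% / 100) * reading.
Error = (1.111 / 100) * 139.7
Error = 0.01111 * 139.7
Error = 1.5521

1.5521


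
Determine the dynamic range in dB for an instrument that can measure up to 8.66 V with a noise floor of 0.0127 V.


Dynamic range = 20 * log10(Vmax / Vnoise).
DR = 20 * log10(8.66 / 0.0127)
DR = 20 * log10(681.89)
DR = 56.67 dB

56.67 dB


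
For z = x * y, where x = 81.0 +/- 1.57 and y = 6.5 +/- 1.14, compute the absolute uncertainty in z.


For a product z = x*y, the relative uncertainty is:
uz/z = sqrt((ux/x)^2 + (uy/y)^2)
Relative uncertainties: ux/x = 1.57/81.0 = 0.019383
uy/y = 1.14/6.5 = 0.175385
z = 81.0 * 6.5 = 526.5
uz = 526.5 * sqrt(0.019383^2 + 0.175385^2) = 92.902

92.902


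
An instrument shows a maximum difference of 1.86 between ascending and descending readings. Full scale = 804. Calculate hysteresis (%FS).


Hysteresis = (max difference / full scale) * 100%.
H = (1.86 / 804) * 100
H = 0.231 %FS

0.231 %FS


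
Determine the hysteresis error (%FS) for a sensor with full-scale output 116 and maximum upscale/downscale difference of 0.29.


Hysteresis = (max difference / full scale) * 100%.
H = (0.29 / 116) * 100
H = 0.25 %FS

0.25 %FS


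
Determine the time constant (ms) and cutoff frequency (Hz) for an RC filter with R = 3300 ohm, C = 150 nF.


Time constant: tau = R * C.
tau = 3300 * 1.50e-07 = 0.000495 s
tau = 0.495 ms
Cutoff frequency: fc = 1 / (2*pi*R*C).
fc = 1 / (2*pi*0.000495) = 321.53 Hz

tau = 0.495 ms, fc = 321.53 Hz


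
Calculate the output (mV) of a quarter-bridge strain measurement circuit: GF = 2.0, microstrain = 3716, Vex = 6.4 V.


Quarter bridge output: Vout = (GF * epsilon * Vex) / 4.
Vout = (2.0 * 3716e-6 * 6.4) / 4
Vout = 0.0475648 / 4 V
Vout = 0.0118912 V = 11.8912 mV

11.8912 mV


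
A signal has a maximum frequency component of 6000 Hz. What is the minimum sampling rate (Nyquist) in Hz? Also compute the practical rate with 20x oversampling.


By Nyquist theorem, fs_min = 2 * fmax.
fs_min = 2 * 6000 = 12000 Hz
Practical rate = 20 * fs_min = 20 * 12000 = 240000 Hz

fs_min = 12000 Hz, fs_practical = 240000 Hz


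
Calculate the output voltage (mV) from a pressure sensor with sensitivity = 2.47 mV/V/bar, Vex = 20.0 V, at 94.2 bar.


Output = sensitivity * Vex * P.
Vout = 2.47 * 20.0 * 94.2
Vout = 49.4 * 94.2
Vout = 4653.48 mV

4653.48 mV


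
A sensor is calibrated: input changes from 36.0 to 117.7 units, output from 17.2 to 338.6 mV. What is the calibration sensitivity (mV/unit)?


Sensitivity = (y2 - y1) / (x2 - x1).
S = (338.6 - 17.2) / (117.7 - 36.0)
S = 321.4 / 81.7
S = 3.9339 mV/unit

3.9339 mV/unit


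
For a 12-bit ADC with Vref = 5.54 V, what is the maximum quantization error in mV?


The maximum quantization error is +/- LSB/2.
LSB = Vref / 2^n = 5.54 / 4096 = 0.00135254 V
Max error = LSB / 2 = 0.00135254 / 2 = 0.00067627 V
Max error = 0.6763 mV

0.6763 mV


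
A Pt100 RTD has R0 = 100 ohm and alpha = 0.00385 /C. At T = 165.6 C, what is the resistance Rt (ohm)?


The RTD equation: Rt = R0 * (1 + alpha * T).
Rt = 100 * (1 + 0.00385 * 165.6)
Rt = 100 * (1 + 0.63756)
Rt = 100 * 1.63756
Rt = 163.756 ohm

163.756 ohm


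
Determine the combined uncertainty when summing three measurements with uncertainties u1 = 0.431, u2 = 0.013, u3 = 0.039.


For a sum of independent quantities, uc = sqrt(u1^2 + u2^2 + u3^2).
uc = sqrt(0.431^2 + 0.013^2 + 0.039^2)
uc = sqrt(0.185761 + 0.000169 + 0.001521)
uc = 0.433

0.433


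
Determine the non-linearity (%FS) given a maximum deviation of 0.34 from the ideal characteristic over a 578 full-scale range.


Linearity error = (max deviation / full scale) * 100%.
Linearity = (0.34 / 578) * 100
Linearity = 0.059 %FS

0.059 %FS


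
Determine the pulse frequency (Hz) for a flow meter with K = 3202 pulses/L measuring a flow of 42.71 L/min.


Frequency = K * Q / 60 (converting L/min to L/s).
f = 3202 * 42.71 / 60
f = 136757.42 / 60
f = 2279.29 Hz

2279.29 Hz


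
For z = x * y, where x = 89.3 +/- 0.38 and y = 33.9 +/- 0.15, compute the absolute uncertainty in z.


For a product z = x*y, the relative uncertainty is:
uz/z = sqrt((ux/x)^2 + (uy/y)^2)
Relative uncertainties: ux/x = 0.38/89.3 = 0.004255
uy/y = 0.15/33.9 = 0.004425
z = 89.3 * 33.9 = 3027.3
uz = 3027.3 * sqrt(0.004255^2 + 0.004425^2) = 18.584

18.584


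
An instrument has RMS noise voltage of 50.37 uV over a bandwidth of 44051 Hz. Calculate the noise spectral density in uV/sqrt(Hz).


Noise spectral density = Vrms / sqrt(BW).
NSD = 50.37 / sqrt(44051)
NSD = 50.37 / 209.8833
NSD = 0.24 uV/sqrt(Hz)

0.24 uV/sqrt(Hz)


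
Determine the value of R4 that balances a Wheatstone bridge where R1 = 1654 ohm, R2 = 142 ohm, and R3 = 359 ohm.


At balance: R1*R4 = R2*R3, so R4 = R2*R3/R1.
R4 = 142 * 359 / 1654
R4 = 50978 / 1654
R4 = 30.82 ohm

30.82 ohm


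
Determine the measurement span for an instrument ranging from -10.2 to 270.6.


Span = upper range - lower range.
Span = 270.6 - (-10.2)
Span = 280.8

280.8


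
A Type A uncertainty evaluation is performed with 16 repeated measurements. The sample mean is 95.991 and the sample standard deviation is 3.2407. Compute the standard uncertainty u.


The standard uncertainty for Type A evaluation is u = s / sqrt(n).
u = 3.2407 / sqrt(16)
u = 3.2407 / 4.0
u = 0.8102

0.8102


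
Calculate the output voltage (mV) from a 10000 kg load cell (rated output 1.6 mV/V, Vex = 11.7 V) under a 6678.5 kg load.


Vout = rated_output * Vex * (load / capacity).
Vout = 1.6 * 11.7 * (6678.5 / 10000)
Vout = 1.6 * 11.7 * 0.66785
Vout = 12.502 mV

12.502 mV


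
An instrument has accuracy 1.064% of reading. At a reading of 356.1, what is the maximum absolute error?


Absolute error = (accuracy% / 100) * reading.
Error = (1.064 / 100) * 356.1
Error = 0.01064 * 356.1
Error = 3.7889

3.7889


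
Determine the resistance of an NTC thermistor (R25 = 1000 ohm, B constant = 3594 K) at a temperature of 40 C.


NTC thermistor equation: Rt = R25 * exp(B * (1/T - 1/T25)).
T in Kelvin: 313.15 K, T25 = 298.15 K
1/T - 1/T25 = 1/313.15 - 1/298.15 = -0.00016066
B * (1/T - 1/T25) = 3594 * -0.00016066 = -0.5774
Rt = 1000 * exp(-0.5774) = 561.4 ohm

561.4 ohm


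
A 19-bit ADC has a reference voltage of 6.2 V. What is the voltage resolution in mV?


The resolution (LSB) of an ADC is Vref / 2^n.
LSB = 6.2 / 2^19
LSB = 6.2 / 524288
LSB = 1.183e-05 V = 0.01182556 mV

0.01182556 mV


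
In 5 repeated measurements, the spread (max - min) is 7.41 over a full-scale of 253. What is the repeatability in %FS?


Repeatability = (spread / full scale) * 100%.
R = (7.41 / 253) * 100
R = 2.929 %FS

2.929 %FS


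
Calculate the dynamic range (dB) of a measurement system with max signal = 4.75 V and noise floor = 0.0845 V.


Dynamic range = 20 * log10(Vmax / Vnoise).
DR = 20 * log10(4.75 / 0.0845)
DR = 20 * log10(56.21)
DR = 35.0 dB

35.0 dB


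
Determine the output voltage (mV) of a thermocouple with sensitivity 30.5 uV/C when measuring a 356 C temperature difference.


The thermocouple output V = sensitivity * dT.
V = 30.5 uV/C * 356 C
V = 10858.0 uV
V = 10.858 mV

10.858 mV


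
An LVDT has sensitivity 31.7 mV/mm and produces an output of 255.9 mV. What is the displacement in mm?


Displacement = Vout / sensitivity.
d = 255.9 / 31.7
d = 8.073 mm

8.073 mm


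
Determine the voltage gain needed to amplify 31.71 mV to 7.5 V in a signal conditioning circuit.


Gain = Vout / Vin (converting to same units).
G = 7.5 V / 31.71 mV
G = 7500.0 mV / 31.71 mV
G = 236.52

236.52


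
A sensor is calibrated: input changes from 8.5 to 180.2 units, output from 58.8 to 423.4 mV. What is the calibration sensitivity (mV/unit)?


Sensitivity = (y2 - y1) / (x2 - x1).
S = (423.4 - 58.8) / (180.2 - 8.5)
S = 364.6 / 171.7
S = 2.1235 mV/unit

2.1235 mV/unit


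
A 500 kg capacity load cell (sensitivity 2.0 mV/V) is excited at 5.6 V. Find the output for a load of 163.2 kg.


Vout = rated_output * Vex * (load / capacity).
Vout = 2.0 * 5.6 * (163.2 / 500)
Vout = 2.0 * 5.6 * 0.3264
Vout = 3.656 mV

3.656 mV


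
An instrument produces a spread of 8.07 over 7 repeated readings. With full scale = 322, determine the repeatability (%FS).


Repeatability = (spread / full scale) * 100%.
R = (8.07 / 322) * 100
R = 2.506 %FS

2.506 %FS


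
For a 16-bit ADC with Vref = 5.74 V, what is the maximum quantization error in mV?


The maximum quantization error is +/- LSB/2.
LSB = Vref / 2^n = 5.74 / 65536 = 8.759e-05 V
Max error = LSB / 2 = 8.759e-05 / 2 = 4.379e-05 V
Max error = 0.0438 mV

0.0438 mV


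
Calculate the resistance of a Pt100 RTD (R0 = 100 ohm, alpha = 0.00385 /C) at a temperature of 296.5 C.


The RTD equation: Rt = R0 * (1 + alpha * T).
Rt = 100 * (1 + 0.00385 * 296.5)
Rt = 100 * (1 + 1.141525)
Rt = 100 * 2.141525
Rt = 214.153 ohm

214.153 ohm


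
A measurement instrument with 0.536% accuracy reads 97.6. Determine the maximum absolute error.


Absolute error = (accuracy% / 100) * reading.
Error = (0.536 / 100) * 97.6
Error = 0.00536 * 97.6
Error = 0.5231

0.5231


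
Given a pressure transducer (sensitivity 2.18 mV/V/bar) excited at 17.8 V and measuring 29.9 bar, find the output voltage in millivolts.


Output = sensitivity * Vex * P.
Vout = 2.18 * 17.8 * 29.9
Vout = 38.804 * 29.9
Vout = 1160.24 mV

1160.24 mV


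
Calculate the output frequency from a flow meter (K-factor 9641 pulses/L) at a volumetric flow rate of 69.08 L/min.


Frequency = K * Q / 60 (converting L/min to L/s).
f = 9641 * 69.08 / 60
f = 666000.28 / 60
f = 11100.0 Hz

11100.0 Hz


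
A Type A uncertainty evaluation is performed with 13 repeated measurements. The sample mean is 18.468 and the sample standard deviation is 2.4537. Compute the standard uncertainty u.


The standard uncertainty for Type A evaluation is u = s / sqrt(n).
u = 2.4537 / sqrt(13)
u = 2.4537 / 3.6056
u = 0.6805

0.6805


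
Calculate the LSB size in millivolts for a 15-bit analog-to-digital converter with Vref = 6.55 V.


The resolution (LSB) of an ADC is Vref / 2^n.
LSB = 6.55 / 2^15
LSB = 6.55 / 32768
LSB = 0.00019989 V = 0.19989014 mV

0.19989014 mV


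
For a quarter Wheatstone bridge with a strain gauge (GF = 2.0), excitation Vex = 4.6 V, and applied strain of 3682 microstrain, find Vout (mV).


Quarter bridge output: Vout = (GF * epsilon * Vex) / 4.
Vout = (2.0 * 3682e-6 * 4.6) / 4
Vout = 0.0338744 / 4 V
Vout = 0.0084686 V = 8.4686 mV

8.4686 mV


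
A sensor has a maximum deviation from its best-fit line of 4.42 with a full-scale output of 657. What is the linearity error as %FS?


Linearity error = (max deviation / full scale) * 100%.
Linearity = (4.42 / 657) * 100
Linearity = 0.673 %FS

0.673 %FS


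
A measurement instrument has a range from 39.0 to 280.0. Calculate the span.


Span = upper range - lower range.
Span = 280.0 - (39.0)
Span = 241.0

241.0


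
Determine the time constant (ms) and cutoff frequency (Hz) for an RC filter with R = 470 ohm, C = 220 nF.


Time constant: tau = R * C.
tau = 470 * 2.20e-07 = 0.0001034 s
tau = 0.1034 ms
Cutoff frequency: fc = 1 / (2*pi*R*C).
fc = 1 / (2*pi*0.0001034) = 1539.22 Hz

tau = 0.1034 ms, fc = 1539.22 Hz


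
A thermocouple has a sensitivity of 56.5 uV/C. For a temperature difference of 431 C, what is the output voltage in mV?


The thermocouple output V = sensitivity * dT.
V = 56.5 uV/C * 431 C
V = 24351.5 uV
V = 24.352 mV

24.352 mV


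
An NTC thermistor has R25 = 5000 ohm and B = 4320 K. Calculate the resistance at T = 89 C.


NTC thermistor equation: Rt = R25 * exp(B * (1/T - 1/T25)).
T in Kelvin: 362.15 K, T25 = 298.15 K
1/T - 1/T25 = 1/362.15 - 1/298.15 = -0.00059273
B * (1/T - 1/T25) = 4320 * -0.00059273 = -2.5606
Rt = 5000 * exp(-2.5606) = 386.3 ohm

386.3 ohm


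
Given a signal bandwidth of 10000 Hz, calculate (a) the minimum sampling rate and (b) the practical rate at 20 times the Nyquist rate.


By Nyquist theorem, fs_min = 2 * fmax.
fs_min = 2 * 10000 = 20000 Hz
Practical rate = 20 * fs_min = 20 * 20000 = 400000 Hz

fs_min = 20000 Hz, fs_practical = 400000 Hz


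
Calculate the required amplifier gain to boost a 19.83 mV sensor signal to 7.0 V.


Gain = Vout / Vin (converting to same units).
G = 7.0 V / 19.83 mV
G = 7000.0 mV / 19.83 mV
G = 353.0

353.0


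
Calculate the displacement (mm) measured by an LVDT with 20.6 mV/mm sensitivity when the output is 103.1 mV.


Displacement = Vout / sensitivity.
d = 103.1 / 20.6
d = 5.005 mm

5.005 mm


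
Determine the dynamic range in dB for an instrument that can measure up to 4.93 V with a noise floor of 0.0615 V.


Dynamic range = 20 * log10(Vmax / Vnoise).
DR = 20 * log10(4.93 / 0.0615)
DR = 20 * log10(80.16)
DR = 38.08 dB

38.08 dB


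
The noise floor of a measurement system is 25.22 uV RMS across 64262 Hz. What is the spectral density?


Noise spectral density = Vrms / sqrt(BW).
NSD = 25.22 / sqrt(64262)
NSD = 25.22 / 253.4995
NSD = 0.0995 uV/sqrt(Hz)

0.0995 uV/sqrt(Hz)


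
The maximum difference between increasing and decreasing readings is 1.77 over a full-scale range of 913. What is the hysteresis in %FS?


Hysteresis = (max difference / full scale) * 100%.
H = (1.77 / 913) * 100
H = 0.194 %FS

0.194 %FS


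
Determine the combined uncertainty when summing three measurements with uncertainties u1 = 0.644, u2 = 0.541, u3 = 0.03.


For a sum of independent quantities, uc = sqrt(u1^2 + u2^2 + u3^2).
uc = sqrt(0.644^2 + 0.541^2 + 0.03^2)
uc = sqrt(0.414736 + 0.292681 + 0.0009)
uc = 0.8416

0.8416


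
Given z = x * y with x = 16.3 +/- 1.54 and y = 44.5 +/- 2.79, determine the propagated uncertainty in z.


For a product z = x*y, the relative uncertainty is:
uz/z = sqrt((ux/x)^2 + (uy/y)^2)
Relative uncertainties: ux/x = 1.54/16.3 = 0.094479
uy/y = 2.79/44.5 = 0.062697
z = 16.3 * 44.5 = 725.4
uz = 725.4 * sqrt(0.094479^2 + 0.062697^2) = 82.247

82.247


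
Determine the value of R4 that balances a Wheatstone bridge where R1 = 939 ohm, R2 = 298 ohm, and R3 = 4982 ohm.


At balance: R1*R4 = R2*R3, so R4 = R2*R3/R1.
R4 = 298 * 4982 / 939
R4 = 1484636 / 939
R4 = 1581.08 ohm

1581.08 ohm


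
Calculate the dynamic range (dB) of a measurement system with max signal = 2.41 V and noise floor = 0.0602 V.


Dynamic range = 20 * log10(Vmax / Vnoise).
DR = 20 * log10(2.41 / 0.0602)
DR = 20 * log10(40.03)
DR = 32.05 dB

32.05 dB


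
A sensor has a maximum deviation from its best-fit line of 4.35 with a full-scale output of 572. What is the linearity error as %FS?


Linearity error = (max deviation / full scale) * 100%.
Linearity = (4.35 / 572) * 100
Linearity = 0.76 %FS

0.76 %FS


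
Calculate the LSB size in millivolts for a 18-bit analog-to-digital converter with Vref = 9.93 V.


The resolution (LSB) of an ADC is Vref / 2^n.
LSB = 9.93 / 2^18
LSB = 9.93 / 262144
LSB = 3.788e-05 V = 0.03787994 mV

0.03787994 mV


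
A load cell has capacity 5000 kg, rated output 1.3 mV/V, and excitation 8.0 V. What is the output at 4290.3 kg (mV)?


Vout = rated_output * Vex * (load / capacity).
Vout = 1.3 * 8.0 * (4290.3 / 5000)
Vout = 1.3 * 8.0 * 0.85806
Vout = 8.924 mV

8.924 mV


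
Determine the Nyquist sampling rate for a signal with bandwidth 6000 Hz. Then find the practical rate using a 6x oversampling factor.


By Nyquist theorem, fs_min = 2 * fmax.
fs_min = 2 * 6000 = 12000 Hz
Practical rate = 6 * fs_min = 6 * 12000 = 72000 Hz

fs_min = 12000 Hz, fs_practical = 72000 Hz


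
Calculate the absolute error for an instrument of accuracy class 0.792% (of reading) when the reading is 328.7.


Absolute error = (accuracy% / 100) * reading.
Error = (0.792 / 100) * 328.7
Error = 0.00792 * 328.7
Error = 2.6033

2.6033


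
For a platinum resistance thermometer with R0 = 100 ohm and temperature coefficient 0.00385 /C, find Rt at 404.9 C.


The RTD equation: Rt = R0 * (1 + alpha * T).
Rt = 100 * (1 + 0.00385 * 404.9)
Rt = 100 * (1 + 1.558865)
Rt = 100 * 2.558865
Rt = 255.886 ohm

255.886 ohm
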